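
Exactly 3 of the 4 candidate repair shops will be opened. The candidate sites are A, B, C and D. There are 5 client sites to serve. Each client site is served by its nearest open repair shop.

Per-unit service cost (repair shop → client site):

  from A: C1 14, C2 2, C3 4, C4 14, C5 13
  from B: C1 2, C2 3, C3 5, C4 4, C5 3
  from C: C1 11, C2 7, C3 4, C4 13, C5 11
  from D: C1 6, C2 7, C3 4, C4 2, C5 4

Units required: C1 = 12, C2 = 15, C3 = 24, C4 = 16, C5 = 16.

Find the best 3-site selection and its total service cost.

Choose A, B and D; total service cost 230.

With exactly 3 open, each client site uses its cheapest among the chosen.
{A, B, D}: C1→B 2·12=24, C2→A 2·15=30, C3→A 4·24=96, C4→D 2·16=32, C5→B 3·16=48. Service cost 230.
{B, C, D}: service cost 245
{A, B, C}: service cost 262
Among all 4 size-3 choices, {A, B, D} is lowest.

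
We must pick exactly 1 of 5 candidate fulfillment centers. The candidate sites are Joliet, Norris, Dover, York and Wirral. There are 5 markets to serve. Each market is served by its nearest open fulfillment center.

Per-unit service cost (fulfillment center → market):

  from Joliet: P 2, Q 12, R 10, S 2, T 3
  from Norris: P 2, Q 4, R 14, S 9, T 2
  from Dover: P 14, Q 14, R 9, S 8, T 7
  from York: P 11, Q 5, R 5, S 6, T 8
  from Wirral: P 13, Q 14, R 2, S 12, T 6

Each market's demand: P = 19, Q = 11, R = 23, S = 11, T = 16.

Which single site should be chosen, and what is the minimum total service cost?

Choose Joliet only; total service cost 470.

With exactly 1 open, each market uses its cheapest among the chosen.
{Joliet}: P→Joliet 2·19=38, Q→Joliet 12·11=132, R→Joliet 10·23=230, S→Joliet 2·11=22, T→Joliet 3·16=48. Service cost 470.
{Norris}: service cost 535
{York}: service cost 573
Among all 5 size-1 choices, {Joliet} is lowest.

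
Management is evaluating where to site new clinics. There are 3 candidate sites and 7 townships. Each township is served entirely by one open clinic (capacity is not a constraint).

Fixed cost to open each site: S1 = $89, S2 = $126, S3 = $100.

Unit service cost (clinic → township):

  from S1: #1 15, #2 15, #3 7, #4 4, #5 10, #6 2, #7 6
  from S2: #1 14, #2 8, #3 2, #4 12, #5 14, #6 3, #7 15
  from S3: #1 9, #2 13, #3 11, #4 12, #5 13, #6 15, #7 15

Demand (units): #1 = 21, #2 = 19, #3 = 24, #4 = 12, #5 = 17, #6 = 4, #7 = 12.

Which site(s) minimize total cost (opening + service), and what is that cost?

Open S1, S2 and S3; minimum total cost 1002.

For any fixed open set, each township goes to its cheapest open site; total = fixed + service.
{S1, S2, S3}: #1→S3 9·21=189, #2→S2 8·19=152, #3→S2 2·24=48, #4→S1 4·12=48, #5→S1 10·17=170, #6→S1 2·4=8, #7→S1 6·12=72. Service 687; fixed 315; total 1002.
{S1, S2}: service 792 + fixed 215 = 1007
{S1, S3}: #1→S3 9·21=189, #2→S3 13·19=247, #3→S1 7·24=168, #4→S1 4·12=48, #5→S1 10·17=170, #6→S1 2·4=8, #7→S1 6·12=72. Service 902; fixed 189; total 1091.
{S1}: service 1066 + fixed 89 = 1155
No other subset beats 1002.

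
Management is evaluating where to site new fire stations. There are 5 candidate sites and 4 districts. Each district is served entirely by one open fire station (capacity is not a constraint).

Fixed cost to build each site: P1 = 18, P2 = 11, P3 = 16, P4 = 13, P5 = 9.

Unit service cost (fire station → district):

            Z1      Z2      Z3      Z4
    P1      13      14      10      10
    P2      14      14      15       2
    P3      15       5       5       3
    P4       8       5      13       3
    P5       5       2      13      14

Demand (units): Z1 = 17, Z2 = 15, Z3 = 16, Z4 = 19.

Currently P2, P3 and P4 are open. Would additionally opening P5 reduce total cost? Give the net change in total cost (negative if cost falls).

Yes — net change −87 (cost falls by 87).

Current service cost with {P2, P3, P4}: 329.
Adding P5: each district re-picks its cheapest; new service cost 233, saving 96.
Extra fixed cost: 9. Net change = 9 − 96 = -87.
(Totals: 369 → 282.)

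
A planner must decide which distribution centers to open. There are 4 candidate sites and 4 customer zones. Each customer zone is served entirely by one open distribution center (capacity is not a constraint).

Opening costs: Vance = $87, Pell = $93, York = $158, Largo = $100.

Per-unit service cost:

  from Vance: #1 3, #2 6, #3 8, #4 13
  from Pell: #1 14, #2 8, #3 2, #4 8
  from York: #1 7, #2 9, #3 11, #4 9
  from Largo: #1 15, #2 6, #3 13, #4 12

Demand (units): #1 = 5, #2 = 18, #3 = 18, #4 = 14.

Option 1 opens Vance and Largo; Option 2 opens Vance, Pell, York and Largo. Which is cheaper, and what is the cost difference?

Option 1: {Vance, Largo}: #1→Vance 3·5=15, #2→Vance 6·18=108, #3→Vance 8·18=144, #4→Largo 12·14=168. Service 435; fixed 187; total 622.
Option 2: {Vance, Pell, York, Largo}: #1→Vance 3·5=15, #2→Vance 6·18=108, #3→Pell 2·18=36, #4→Pell 8·14=112. Service 271; fixed 438; total 709.
Difference: |622 − 709| = 87.

Option 1 is cheaper by 87.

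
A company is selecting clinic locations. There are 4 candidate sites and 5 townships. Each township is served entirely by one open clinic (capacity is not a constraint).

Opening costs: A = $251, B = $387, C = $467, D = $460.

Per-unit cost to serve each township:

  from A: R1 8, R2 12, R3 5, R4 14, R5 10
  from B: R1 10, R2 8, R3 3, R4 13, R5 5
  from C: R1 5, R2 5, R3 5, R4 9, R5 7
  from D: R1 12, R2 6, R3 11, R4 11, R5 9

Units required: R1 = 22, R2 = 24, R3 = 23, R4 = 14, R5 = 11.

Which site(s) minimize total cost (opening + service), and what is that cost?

For any fixed open set, each township goes to its cheapest open site; total = fixed + service.
{C}: R1→C 5·22=110, R2→C 5·24=120, R3→C 5·23=115, R4→C 9·14=126, R5→C 7·11=77. Service 548; fixed 467; total 1015.
{B}: service 718 + fixed 387 = 1105
{A}: R1→A 8·22=176, R2→A 12·24=288, R3→A 5·23=115, R4→A 14·14=196, R5→A 10·11=110. Service 885; fixed 251; total 1136.
{A, B, C, D}: service 480 + fixed 1565 = 2045
No other subset beats 1015.

Open C only; minimum total cost 1015.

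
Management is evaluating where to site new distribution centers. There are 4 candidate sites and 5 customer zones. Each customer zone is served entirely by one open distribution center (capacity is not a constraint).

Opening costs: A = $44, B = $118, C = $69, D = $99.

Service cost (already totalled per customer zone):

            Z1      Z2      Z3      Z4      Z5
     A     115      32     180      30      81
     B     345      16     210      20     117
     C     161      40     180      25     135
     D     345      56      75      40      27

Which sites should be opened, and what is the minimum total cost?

For any fixed open set, each customer zone goes to its cheapest open site; total = fixed + service.
{A, D}: Z1→A 115, Z2→A 32, Z3→D 75, Z4→A 30, Z5→D 27. Service 279; fixed 143; total 422.
{A}: service 438 + fixed 44 = 482
{A, C, D}: service 274 + fixed 212 = 486
{A, B, C, D}: service 253 + fixed 330 = 583
No other subset beats 422.

Open A and D; minimum total cost 422.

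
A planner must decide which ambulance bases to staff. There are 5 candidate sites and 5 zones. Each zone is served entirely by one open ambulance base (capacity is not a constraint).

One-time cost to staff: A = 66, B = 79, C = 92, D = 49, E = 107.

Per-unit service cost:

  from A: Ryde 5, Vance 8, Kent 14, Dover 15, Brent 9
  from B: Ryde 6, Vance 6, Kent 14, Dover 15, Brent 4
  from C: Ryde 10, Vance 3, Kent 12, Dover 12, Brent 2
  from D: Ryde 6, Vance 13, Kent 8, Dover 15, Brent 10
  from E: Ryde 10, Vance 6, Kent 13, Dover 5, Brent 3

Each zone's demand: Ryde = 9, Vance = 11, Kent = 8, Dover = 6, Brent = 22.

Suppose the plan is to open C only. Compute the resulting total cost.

Total cost: 427

Each zone is assigned to its cheapest site among the open ones.
{C}: Ryde→C 10·9=90, Vance→C 3·11=33, Kent→C 12·8=96, Dover→C 12·6=72, Brent→C 2·22=44. Service 335; fixed 92; total 427.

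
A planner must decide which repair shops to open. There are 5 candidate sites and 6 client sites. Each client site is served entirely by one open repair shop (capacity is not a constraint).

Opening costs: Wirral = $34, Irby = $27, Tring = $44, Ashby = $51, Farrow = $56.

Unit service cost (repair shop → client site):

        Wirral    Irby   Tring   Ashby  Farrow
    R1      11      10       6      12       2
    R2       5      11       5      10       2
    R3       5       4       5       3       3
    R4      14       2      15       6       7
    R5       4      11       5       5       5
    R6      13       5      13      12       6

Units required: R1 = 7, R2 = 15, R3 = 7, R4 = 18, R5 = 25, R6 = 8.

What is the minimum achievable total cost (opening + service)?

For any fixed open set, each client site goes to its cheapest open site; total = fixed + service.
{Irby, Farrow}: R1→Farrow 2·7=14, R2→Farrow 2·15=30, R3→Farrow 3·7=21, R4→Irby 2·18=36, R5→Farrow 5·25=125, R6→Irby 5·8=40. Service 266; fixed 83; total 349.
{Wirral, Irby, Farrow}: service 241 + fixed 117 = 358
{Irby, Tring, Farrow}: R1→Farrow 2·7=14, R2→Farrow 2·15=30, R3→Farrow 3·7=21, R4→Irby 2·18=36, R5→Tring 5·25=125, R6→Irby 5·8=40. Service 266; fixed 127; total 393.
{Wirral, Irby, Tring, Ashby, Farrow}: R1→Farrow 2·7=14, R2→Farrow 2·15=30, R3→Ashby 3·7=21, R4→Irby 2·18=36, R5→Wirral 4·25=100, R6→Irby 5·8=40. Service 241; fixed 212; total 453.
No other subset beats 349.

Minimum total cost: 349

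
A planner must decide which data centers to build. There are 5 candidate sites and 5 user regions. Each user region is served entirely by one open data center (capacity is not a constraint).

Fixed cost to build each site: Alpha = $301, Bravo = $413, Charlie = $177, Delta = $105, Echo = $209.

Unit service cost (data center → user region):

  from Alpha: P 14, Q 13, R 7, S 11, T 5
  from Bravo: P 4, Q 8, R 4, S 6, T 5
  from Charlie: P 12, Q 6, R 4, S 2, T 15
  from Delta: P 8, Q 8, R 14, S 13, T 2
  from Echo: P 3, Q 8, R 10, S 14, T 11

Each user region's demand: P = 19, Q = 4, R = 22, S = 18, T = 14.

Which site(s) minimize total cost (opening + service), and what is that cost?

For any fixed open set, each user region goes to its cheapest open site; total = fixed + service.
{Charlie, Delta}: P→Delta 8·19=152, Q→Charlie 6·4=24, R→Charlie 4·22=88, S→Charlie 2·18=36, T→Delta 2·14=28. Service 328; fixed 282; total 610.
{Charlie, Delta, Echo}: service 233 + fixed 491 = 724
{Charlie, Echo}: service 359 + fixed 386 = 745
{Alpha, Bravo, Charlie, Delta, Echo}: P→Echo 3·19=57, Q→Charlie 6·4=24, R→Bravo 4·22=88, S→Charlie 2·18=36, T→Delta 2·14=28. Service 233; fixed 1205; total 1438.
No other subset beats 610.

Open Charlie and Delta; minimum total cost 610.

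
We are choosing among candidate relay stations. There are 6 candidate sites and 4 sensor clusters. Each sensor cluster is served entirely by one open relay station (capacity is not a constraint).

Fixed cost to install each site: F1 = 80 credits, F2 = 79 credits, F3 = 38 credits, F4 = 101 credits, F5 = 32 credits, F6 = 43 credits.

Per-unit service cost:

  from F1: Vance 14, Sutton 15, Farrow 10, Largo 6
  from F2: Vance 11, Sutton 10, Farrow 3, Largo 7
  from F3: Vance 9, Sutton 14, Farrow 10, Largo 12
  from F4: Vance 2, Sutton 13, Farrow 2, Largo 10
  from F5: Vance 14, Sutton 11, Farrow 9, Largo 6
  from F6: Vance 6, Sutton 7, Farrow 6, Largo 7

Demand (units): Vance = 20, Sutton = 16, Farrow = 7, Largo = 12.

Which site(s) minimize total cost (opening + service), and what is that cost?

For any fixed open set, each sensor cluster goes to its cheapest open site; total = fixed + service.
{F4, F6}: Vance→F4 2·20=40, Sutton→F6 7·16=112, Farrow→F4 2·7=14, Largo→F6 7·12=84. Service 250; fixed 144; total 394.
{F6}: service 358 + fixed 43 = 401
{F4, F5, F6}: service 238 + fixed 176 = 414
{F1, F2, F3, F4, F5, F6}: service 238 + fixed 373 = 611
No other subset beats 394.

Open F4 and F6; minimum total cost 394.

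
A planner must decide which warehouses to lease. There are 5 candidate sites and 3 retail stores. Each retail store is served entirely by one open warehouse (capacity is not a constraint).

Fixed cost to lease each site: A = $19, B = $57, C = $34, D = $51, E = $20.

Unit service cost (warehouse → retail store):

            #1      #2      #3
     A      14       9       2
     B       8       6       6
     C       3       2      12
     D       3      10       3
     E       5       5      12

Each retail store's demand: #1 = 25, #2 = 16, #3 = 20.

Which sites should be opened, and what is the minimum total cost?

Open A and C; minimum total cost 200.

For any fixed open set, each retail store goes to its cheapest open site; total = fixed + service.
{A, C}: #1→C 3·25=75, #2→C 2·16=32, #3→A 2·20=40. Service 147; fixed 53; total 200.
{A, C, E}: #1→C 3·25=75, #2→C 2·16=32, #3→A 2·20=40. Service 147; fixed 73; total 220.
{A, C, D}: service 147 + fixed 104 = 251
{A, B, C, D, E}: service 147 + fixed 181 = 328
No other subset beats 200.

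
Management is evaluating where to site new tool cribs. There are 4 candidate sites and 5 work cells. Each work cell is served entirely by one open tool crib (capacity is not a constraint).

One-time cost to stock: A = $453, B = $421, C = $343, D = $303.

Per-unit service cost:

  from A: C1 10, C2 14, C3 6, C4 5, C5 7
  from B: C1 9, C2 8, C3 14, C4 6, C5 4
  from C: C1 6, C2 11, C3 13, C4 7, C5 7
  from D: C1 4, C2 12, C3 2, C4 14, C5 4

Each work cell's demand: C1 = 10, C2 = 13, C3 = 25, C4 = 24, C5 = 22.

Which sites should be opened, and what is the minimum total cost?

For any fixed open set, each work cell goes to its cheapest open site; total = fixed + service.
{D}: C1→D 4·10=40, C2→D 12·13=156, C3→D 2·25=50, C4→D 14·24=336, C5→D 4·22=88. Service 670; fixed 303; total 973.
{C, D}: C1→D 4·10=40, C2→C 11·13=143, C3→D 2·25=50, C4→C 7·24=168, C5→D 4·22=88. Service 489; fixed 646; total 1135.
{B, D}: service 426 + fixed 724 = 1150
{A, B, C, D}: C1→D 4·10=40, C2→B 8·13=104, C3→D 2·25=50, C4→A 5·24=120, C5→B 4·22=88. Service 402; fixed 1520; total 1922.
No other subset beats 973.

Open D only; minimum total cost 973.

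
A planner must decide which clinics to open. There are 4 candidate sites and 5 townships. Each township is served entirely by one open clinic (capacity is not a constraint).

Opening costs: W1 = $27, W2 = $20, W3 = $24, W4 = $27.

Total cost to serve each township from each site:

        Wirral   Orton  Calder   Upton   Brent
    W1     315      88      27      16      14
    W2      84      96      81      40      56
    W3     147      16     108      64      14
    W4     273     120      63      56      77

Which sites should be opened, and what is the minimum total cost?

For any fixed open set, each township goes to its cheapest open site; total = fixed + service.
{W1, W2, W3}: Wirral→W2 84, Orton→W3 16, Calder→W1 27, Upton→W1 16, Brent→W1 14. Service 157; fixed 71; total 228.
{W1, W2, W3, W4}: service 157 + fixed 98 = 255
{W1, W3}: service 220 + fixed 51 = 271
{W2}: service 357 + fixed 20 = 377
No other subset beats 228.

Open W1, W2 and W3; minimum total cost 228.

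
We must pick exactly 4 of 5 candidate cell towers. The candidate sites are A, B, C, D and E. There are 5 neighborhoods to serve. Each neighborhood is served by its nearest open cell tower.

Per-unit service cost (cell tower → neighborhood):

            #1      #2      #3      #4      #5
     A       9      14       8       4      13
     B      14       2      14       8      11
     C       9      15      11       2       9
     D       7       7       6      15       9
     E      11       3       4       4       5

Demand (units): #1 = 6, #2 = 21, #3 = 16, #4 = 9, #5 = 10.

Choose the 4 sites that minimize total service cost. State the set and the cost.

With exactly 4 open, each neighborhood uses its cheapest among the chosen.
{B, C, D, E}: #1→D 7·6=42, #2→B 2·21=42, #3→E 4·16=64, #4→C 2·9=18, #5→E 5·10=50. Service cost 216.
{A, B, C, E}: service cost 228
{A, B, D, E}: service cost 234
Among all 5 size-4 choices, {B, C, D, E} is lowest.

Choose B, C, D and E; total service cost 216.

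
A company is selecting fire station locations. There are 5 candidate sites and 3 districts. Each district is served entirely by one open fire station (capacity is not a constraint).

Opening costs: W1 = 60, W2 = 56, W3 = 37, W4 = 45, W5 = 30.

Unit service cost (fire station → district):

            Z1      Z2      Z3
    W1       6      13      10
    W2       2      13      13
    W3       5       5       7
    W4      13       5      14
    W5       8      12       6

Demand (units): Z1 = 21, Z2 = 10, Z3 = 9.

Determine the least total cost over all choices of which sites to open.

For any fixed open set, each district goes to its cheapest open site; total = fixed + service.
{W2, W3}: Z1→W2 2·21=42, Z2→W3 5·10=50, Z3→W3 7·9=63. Service 155; fixed 93; total 248.
{W3}: Z1→W3 5·21=105, Z2→W3 5·10=50, Z3→W3 7·9=63. Service 218; fixed 37; total 255.
{W2, W3, W5}: Z1→W2 2·21=42, Z2→W3 5·10=50, Z3→W5 6·9=54. Service 146; fixed 123; total 269.
{W1, W2, W3, W4, W5}: Z1→W2 2·21=42, Z2→W3 5·10=50, Z3→W5 6·9=54. Service 146; fixed 228; total 374.
No other subset beats 248.

Minimum total cost: 248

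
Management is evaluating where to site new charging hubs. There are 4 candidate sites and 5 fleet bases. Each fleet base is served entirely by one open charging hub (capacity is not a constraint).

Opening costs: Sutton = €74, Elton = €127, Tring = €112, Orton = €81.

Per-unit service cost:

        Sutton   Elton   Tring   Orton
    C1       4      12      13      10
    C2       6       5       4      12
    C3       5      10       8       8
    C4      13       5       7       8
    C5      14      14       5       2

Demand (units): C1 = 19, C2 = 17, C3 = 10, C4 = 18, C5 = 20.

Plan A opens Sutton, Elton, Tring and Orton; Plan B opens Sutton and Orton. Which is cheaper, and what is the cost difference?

Plan B is cheaper by 151.

Plan A: {Sutton, Elton, Tring, Orton}: C1→Sutton 4·19=76, C2→Tring 4·17=68, C3→Sutton 5·10=50, C4→Elton 5·18=90, C5→Orton 2·20=40. Service 324; fixed 394; total 718.
Plan B: {Sutton, Orton}: C1→Sutton 4·19=76, C2→Sutton 6·17=102, C3→Sutton 5·10=50, C4→Orton 8·18=144, C5→Orton 2·20=40. Service 412; fixed 155; total 567.
Difference: |718 − 567| = 151.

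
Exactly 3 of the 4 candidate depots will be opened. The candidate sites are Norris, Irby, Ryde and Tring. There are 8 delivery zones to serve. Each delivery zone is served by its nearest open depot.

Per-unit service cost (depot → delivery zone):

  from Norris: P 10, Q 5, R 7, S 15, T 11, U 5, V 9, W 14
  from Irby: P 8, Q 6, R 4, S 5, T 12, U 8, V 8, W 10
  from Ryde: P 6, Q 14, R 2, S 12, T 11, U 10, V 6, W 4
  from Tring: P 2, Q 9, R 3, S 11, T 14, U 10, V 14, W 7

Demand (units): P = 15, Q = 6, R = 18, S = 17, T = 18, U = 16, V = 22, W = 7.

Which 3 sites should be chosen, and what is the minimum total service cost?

With exactly 3 open, each delivery zone uses its cheapest among the chosen.
{Irby, Ryde, Tring}: P→Tring 2·15=30, Q→Irby 6·6=36, R→Ryde 2·18=36, S→Irby 5·17=85, T→Ryde 11·18=198, U→Irby 8·16=128, V→Ryde 6·22=132, W→Ryde 4·7=28. Service cost 673.
{Norris, Irby, Ryde}: service cost 679
{Norris, Irby, Tring}: service cost 702
Among all 4 size-3 choices, {Irby, Ryde, Tring} is lowest.

Choose Irby, Ryde and Tring; total service cost 673.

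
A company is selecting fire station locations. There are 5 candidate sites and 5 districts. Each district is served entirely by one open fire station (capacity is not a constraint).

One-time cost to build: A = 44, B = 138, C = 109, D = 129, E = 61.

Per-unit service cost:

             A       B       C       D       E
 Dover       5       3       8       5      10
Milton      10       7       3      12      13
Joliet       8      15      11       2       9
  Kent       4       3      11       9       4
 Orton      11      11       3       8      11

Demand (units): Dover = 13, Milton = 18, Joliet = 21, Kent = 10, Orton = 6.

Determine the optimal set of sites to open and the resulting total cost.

For any fixed open set, each district goes to its cheapest open site; total = fixed + service.
{A, C}: Dover→A 5·13=65, Milton→C 3·18=54, Joliet→A 8·21=168, Kent→A 4·10=40, Orton→C 3·6=18. Service 345; fixed 153; total 498.
{A, C, D}: service 219 + fixed 282 = 501
{C, D}: Dover→D 5·13=65, Milton→C 3·18=54, Joliet→D 2·21=42, Kent→D 9·10=90, Orton→C 3·6=18. Service 269; fixed 238; total 507.
{A, B, C, D, E}: service 183 + fixed 481 = 664
No other subset beats 498.

Open A and C; minimum total cost 498.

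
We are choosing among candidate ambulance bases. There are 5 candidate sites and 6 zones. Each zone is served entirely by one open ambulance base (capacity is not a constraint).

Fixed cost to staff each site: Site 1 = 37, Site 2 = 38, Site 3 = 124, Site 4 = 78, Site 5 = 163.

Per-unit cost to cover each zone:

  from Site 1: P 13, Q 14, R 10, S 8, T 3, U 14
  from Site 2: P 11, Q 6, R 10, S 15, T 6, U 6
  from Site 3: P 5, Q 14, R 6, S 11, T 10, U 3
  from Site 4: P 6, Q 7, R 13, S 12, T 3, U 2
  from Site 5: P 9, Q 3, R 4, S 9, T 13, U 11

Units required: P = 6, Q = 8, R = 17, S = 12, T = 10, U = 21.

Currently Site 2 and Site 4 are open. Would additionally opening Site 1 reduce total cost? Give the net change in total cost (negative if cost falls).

Yes — net change −11 (cost falls by 11).

Current service cost with {Site 2, Site 4}: 470.
Adding Site 1: each zone re-picks its cheapest; new service cost 422, saving 48.
Extra fixed cost: 37. Net change = 37 − 48 = -11.
(Totals: 586 → 575.)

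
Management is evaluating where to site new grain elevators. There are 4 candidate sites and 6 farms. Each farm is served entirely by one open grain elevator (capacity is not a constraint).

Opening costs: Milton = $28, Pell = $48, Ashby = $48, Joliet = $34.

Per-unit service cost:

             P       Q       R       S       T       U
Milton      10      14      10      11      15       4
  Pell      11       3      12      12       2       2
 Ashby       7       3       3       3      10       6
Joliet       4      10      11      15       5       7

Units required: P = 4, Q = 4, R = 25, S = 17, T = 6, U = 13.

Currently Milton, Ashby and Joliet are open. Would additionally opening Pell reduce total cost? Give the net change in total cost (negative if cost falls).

Current service cost with {Milton, Ashby, Joliet}: 236.
Adding Pell: each farm re-picks its cheapest; new service cost 192, saving 44.
Extra fixed cost: 48. Net change = 48 − 44 = 4.
(Totals: 346 → 350.)

No — net change +4 (cost rises by 4).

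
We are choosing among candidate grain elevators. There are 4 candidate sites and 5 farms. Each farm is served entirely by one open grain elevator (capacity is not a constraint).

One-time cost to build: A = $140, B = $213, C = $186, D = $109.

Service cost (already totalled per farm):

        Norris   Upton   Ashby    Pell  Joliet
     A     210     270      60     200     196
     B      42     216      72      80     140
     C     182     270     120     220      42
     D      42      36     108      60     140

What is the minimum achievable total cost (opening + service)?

Minimum total cost: 495

For any fixed open set, each farm goes to its cheapest open site; total = fixed + service.
{D}: Norris→D 42, Upton→D 36, Ashby→D 108, Pell→D 60, Joliet→D 140. Service 386; fixed 109; total 495.
{C, D}: service 288 + fixed 295 = 583
{A, D}: service 338 + fixed 249 = 587
{A, B, C, D}: service 240 + fixed 648 = 888
(All 15 nonempty subsets were checked; D only is lowest.)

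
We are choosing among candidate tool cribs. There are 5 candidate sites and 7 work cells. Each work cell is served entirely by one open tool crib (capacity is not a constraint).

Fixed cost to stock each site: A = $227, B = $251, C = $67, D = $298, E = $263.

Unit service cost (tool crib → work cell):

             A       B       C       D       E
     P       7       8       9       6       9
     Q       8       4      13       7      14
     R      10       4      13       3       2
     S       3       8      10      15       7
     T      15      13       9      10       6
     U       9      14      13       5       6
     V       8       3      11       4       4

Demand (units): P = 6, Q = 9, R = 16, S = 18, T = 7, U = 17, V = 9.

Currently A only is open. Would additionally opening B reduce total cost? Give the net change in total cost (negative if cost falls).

Current service cost with {A}: 658.
Adding B: each work cell re-picks its cheapest; new service cost 467, saving 191.
Extra fixed cost: 251. Net change = 251 − 191 = 60.
(Totals: 885 → 945.)

No — net change +60 (cost rises by 60).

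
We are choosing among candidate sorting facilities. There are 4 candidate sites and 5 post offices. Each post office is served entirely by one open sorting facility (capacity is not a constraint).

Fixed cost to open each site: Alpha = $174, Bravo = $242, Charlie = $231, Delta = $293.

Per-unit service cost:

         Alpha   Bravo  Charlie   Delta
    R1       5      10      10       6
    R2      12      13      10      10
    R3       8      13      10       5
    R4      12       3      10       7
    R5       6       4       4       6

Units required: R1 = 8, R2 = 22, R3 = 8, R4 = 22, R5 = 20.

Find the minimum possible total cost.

For any fixed open set, each post office goes to its cheapest open site; total = fixed + service.
{Bravo}: R1→Bravo 10·8=80, R2→Bravo 13·22=286, R3→Bravo 13·8=104, R4→Bravo 3·22=66, R5→Bravo 4·20=80. Service 616; fixed 242; total 858.
{Delta}: service 582 + fixed 293 = 875
{Charlie}: R1→Charlie 10·8=80, R2→Charlie 10·22=220, R3→Charlie 10·8=80, R4→Charlie 10·22=220, R5→Charlie 4·20=80. Service 680; fixed 231; total 911.
{Alpha, Bravo, Charlie, Delta}: R1→Alpha 5·8=40, R2→Charlie 10·22=220, R3→Delta 5·8=40, R4→Bravo 3·22=66, R5→Bravo 4·20=80. Service 446; fixed 940; total 1386.
No other subset beats 858.

Minimum total cost: 858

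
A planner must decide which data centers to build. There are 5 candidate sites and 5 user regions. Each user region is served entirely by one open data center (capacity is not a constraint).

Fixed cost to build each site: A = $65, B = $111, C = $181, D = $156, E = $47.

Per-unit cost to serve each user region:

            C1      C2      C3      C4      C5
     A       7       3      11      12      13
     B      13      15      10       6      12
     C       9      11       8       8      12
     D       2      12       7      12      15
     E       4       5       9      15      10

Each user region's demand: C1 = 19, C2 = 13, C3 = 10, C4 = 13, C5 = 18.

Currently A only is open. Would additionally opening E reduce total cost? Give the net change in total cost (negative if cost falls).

Yes — net change −84 (cost falls by 84).

Current service cost with {A}: 672.
Adding E: each user region re-picks its cheapest; new service cost 541, saving 131.
Extra fixed cost: 47. Net change = 47 − 131 = -84.
(Totals: 737 → 653.)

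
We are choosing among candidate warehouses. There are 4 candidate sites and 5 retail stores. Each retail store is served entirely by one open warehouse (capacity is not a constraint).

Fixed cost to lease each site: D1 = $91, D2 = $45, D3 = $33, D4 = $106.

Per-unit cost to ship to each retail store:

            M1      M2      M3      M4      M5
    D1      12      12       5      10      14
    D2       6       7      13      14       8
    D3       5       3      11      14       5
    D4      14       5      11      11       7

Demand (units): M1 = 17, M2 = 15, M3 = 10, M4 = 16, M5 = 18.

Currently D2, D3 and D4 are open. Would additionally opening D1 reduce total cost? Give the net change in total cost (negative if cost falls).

No — net change +15 (cost rises by 15).

Current service cost with {D2, D3, D4}: 506.
Adding D1: each retail store re-picks its cheapest; new service cost 430, saving 76.
Extra fixed cost: 91. Net change = 91 − 76 = 15.
(Totals: 690 → 705.)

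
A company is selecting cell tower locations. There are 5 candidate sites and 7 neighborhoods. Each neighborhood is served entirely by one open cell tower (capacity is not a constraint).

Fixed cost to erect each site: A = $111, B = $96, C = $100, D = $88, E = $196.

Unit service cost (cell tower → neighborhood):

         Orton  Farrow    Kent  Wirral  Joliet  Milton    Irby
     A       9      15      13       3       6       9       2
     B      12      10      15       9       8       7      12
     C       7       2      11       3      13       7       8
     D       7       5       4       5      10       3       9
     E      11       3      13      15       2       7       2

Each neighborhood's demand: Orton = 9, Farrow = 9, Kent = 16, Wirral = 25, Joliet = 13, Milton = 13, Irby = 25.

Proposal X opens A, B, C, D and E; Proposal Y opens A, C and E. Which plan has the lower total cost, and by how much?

Proposal X: {A, B, C, D, E}: Orton→C 7·9=63, Farrow→C 2·9=18, Kent→D 4·16=64, Wirral→A 3·25=75, Joliet→E 2·13=26, Milton→D 3·13=39, Irby→A 2·25=50. Service 335; fixed 591; total 926.
Proposal Y: {A, C, E}: Orton→C 7·9=63, Farrow→C 2·9=18, Kent→C 11·16=176, Wirral→A 3·25=75, Joliet→E 2·13=26, Milton→C 7·13=91, Irby→A 2·25=50. Service 499; fixed 407; total 906.
Difference: |926 − 906| = 20.

Proposal Y is cheaper by 20.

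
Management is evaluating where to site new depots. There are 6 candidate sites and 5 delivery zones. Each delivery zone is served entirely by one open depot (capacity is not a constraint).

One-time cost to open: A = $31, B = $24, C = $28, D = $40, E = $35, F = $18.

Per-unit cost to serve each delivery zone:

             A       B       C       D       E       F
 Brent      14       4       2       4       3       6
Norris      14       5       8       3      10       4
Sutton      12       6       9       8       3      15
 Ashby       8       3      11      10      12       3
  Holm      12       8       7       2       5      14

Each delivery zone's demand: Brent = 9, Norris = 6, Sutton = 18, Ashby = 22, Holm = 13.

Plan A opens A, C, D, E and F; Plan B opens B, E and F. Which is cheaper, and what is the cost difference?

Plan B is cheaper by 21.

Plan A: {A, C, D, E, F}: Brent→C 2·9=18, Norris→D 3·6=18, Sutton→E 3·18=54, Ashby→F 3·22=66, Holm→D 2·13=26. Service 182; fixed 152; total 334.
Plan B: {B, E, F}: Brent→E 3·9=27, Norris→F 4·6=24, Sutton→E 3·18=54, Ashby→B 3·22=66, Holm→E 5·13=65. Service 236; fixed 77; total 313.
Difference: |334 − 313| = 21.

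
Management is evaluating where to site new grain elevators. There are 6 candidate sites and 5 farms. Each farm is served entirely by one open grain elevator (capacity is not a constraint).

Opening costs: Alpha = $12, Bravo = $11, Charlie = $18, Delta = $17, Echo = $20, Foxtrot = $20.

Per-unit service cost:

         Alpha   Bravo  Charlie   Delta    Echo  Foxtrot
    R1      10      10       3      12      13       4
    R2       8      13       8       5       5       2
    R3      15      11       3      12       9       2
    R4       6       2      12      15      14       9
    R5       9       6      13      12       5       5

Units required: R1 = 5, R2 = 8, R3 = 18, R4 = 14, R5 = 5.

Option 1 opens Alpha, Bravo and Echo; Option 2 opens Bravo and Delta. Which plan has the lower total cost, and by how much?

Option 1: {Alpha, Bravo, Echo}: R1→Alpha 10·5=50, R2→Echo 5·8=40, R3→Echo 9·18=162, R4→Bravo 2·14=28, R5→Echo 5·5=25. Service 305; fixed 43; total 348.
Option 2: {Bravo, Delta}: R1→Bravo 10·5=50, R2→Delta 5·8=40, R3→Bravo 11·18=198, R4→Bravo 2·14=28, R5→Bravo 6·5=30. Service 346; fixed 28; total 374.
Difference: |348 − 374| = 26.

Option 1 is cheaper by 26.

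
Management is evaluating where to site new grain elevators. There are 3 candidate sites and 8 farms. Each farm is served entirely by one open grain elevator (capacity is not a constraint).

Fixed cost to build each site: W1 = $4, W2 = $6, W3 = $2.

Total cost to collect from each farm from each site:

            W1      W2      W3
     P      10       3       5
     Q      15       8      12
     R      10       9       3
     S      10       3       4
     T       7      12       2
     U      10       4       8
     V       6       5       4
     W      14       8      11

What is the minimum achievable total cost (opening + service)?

For any fixed open set, each farm goes to its cheapest open site; total = fixed + service.
{W2, W3}: P→W2 3, Q→W2 8, R→W3 3, S→W2 3, T→W3 2, U→W2 4, V→W3 4, W→W2 8. Service 35; fixed 8; total 43.
{W1, W2, W3}: P→W2 3, Q→W2 8, R→W3 3, S→W2 3, T→W3 2, U→W2 4, V→W3 4, W→W2 8. Service 35; fixed 12; total 47.
{W3}: service 49 + fixed 2 = 51
(All 7 nonempty subsets were checked; W2 and W3 is lowest.)

Minimum total cost: 43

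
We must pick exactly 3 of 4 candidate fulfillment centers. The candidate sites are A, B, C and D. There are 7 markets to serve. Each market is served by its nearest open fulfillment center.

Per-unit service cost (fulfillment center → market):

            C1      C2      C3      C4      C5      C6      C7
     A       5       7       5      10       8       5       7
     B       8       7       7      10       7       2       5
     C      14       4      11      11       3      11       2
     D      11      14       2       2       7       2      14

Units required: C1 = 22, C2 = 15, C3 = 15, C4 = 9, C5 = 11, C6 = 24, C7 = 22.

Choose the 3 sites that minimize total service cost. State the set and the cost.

Choose A, C and D; total service cost 343.

With exactly 3 open, each market uses its cheapest among the chosen.
{A, C, D}: C1→A 5·22=110, C2→C 4·15=60, C3→D 2·15=30, C4→D 2·9=18, C5→C 3·11=33, C6→D 2·24=48, C7→C 2·22=44. Service cost 343.
{B, C, D}: service cost 409
{A, B, C}: service cost 460
Among all 4 size-3 choices, {A, C, D} is lowest.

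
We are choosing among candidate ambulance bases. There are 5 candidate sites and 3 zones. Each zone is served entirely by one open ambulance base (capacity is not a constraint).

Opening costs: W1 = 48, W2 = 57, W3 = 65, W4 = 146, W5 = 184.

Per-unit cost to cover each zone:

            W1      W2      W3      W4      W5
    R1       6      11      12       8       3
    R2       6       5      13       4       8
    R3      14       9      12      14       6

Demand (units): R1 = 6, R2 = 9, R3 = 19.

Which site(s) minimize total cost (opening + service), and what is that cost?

For any fixed open set, each zone goes to its cheapest open site; total = fixed + service.
{W2}: R1→W2 11·6=66, R2→W2 5·9=45, R3→W2 9·19=171. Service 282; fixed 57; total 339.
{W1, W2}: service 252 + fixed 105 = 357
{W5}: service 204 + fixed 184 = 388
{W1, W2, W3, W4, W5}: service 168 + fixed 500 = 668
No other subset beats 339.

Open W2 only; minimum total cost 339.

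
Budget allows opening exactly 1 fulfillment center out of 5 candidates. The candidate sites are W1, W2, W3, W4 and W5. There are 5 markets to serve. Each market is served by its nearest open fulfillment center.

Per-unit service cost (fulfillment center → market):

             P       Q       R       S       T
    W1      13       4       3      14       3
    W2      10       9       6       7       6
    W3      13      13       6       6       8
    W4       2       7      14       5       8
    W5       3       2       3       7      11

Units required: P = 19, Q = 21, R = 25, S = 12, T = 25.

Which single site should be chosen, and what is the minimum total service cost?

Choose W5 only; total service cost 533.

With exactly 1 open, each market uses its cheapest among the chosen.
{W5}: P→W5 3·19=57, Q→W5 2·21=42, R→W5 3·25=75, S→W5 7·12=84, T→W5 11·25=275. Service cost 533.
{W1}: service cost 649
{W2}: service cost 763
Among all 5 size-1 choices, {W5} is lowest.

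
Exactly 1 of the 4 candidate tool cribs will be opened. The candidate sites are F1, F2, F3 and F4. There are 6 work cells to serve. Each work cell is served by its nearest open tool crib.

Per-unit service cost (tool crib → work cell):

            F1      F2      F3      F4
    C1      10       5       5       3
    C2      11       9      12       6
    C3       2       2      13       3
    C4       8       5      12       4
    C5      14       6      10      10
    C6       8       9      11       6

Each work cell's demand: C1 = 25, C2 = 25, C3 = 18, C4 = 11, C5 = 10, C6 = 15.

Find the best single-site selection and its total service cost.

Choose F4 only; total service cost 513.

With exactly 1 open, each work cell uses its cheapest among the chosen.
{F4}: C1→F4 3·25=75, C2→F4 6·25=150, C3→F4 3·18=54, C4→F4 4·11=44, C5→F4 10·10=100, C6→F4 6·15=90. Service cost 513.
{F2}: service cost 636
{F1}: service cost 909
Among all 4 size-1 choices, {F4} is lowest.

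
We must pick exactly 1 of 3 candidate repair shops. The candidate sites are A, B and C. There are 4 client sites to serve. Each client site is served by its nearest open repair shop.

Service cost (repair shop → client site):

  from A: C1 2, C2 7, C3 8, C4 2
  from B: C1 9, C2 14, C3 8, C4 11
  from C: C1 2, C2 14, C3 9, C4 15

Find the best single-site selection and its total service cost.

With exactly 1 open, each client site uses its cheapest among the chosen.
{A}: C1→A 2, C2→A 7, C3→A 8, C4→A 2. Service cost 19.
{C}: service cost 40
{B}: service cost 42
Among all 3 size-1 choices, {A} is lowest.

Choose A only; total service cost 19.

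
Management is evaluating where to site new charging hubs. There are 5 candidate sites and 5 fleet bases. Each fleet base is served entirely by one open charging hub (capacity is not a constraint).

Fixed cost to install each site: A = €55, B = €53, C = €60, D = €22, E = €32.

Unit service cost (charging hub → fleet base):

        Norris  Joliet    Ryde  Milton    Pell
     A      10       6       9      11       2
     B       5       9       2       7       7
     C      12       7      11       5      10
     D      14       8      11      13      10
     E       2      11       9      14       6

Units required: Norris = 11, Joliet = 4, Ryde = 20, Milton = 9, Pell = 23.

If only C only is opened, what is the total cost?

Each fleet base is assigned to its cheapest site among the open ones.
{C}: Norris→C 12·11=132, Joliet→C 7·4=28, Ryde→C 11·20=220, Milton→C 5·9=45, Pell→C 10·23=230. Service 655; fixed 60; total 715.

Total cost: 715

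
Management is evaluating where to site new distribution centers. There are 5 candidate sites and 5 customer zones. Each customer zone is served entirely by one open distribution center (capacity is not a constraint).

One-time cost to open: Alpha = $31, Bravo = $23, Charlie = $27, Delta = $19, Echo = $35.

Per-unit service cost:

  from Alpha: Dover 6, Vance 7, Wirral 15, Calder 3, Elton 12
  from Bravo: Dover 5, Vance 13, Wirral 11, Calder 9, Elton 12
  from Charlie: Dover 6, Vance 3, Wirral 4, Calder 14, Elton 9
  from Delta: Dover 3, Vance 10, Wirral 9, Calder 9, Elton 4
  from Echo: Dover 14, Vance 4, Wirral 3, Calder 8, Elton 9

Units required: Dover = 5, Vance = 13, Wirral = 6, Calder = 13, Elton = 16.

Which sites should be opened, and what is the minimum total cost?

Open Alpha, Charlie and Delta; minimum total cost 258.

For any fixed open set, each customer zone goes to its cheapest open site; total = fixed + service.
{Alpha, Charlie, Delta}: Dover→Delta 3·5=15, Vance→Charlie 3·13=39, Wirral→Charlie 4·6=24, Calder→Alpha 3·13=39, Elton→Delta 4·16=64. Service 181; fixed 77; total 258.
{Alpha, Delta, Echo}: service 188 + fixed 85 = 273
{Alpha, Bravo, Charlie, Delta}: Dover→Delta 3·5=15, Vance→Charlie 3·13=39, Wirral→Charlie 4·6=24, Calder→Alpha 3·13=39, Elton→Delta 4·16=64. Service 181; fixed 100; total 281.
{Alpha, Bravo, Charlie, Delta, Echo}: service 175 + fixed 135 = 310
No other subset beats 258.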